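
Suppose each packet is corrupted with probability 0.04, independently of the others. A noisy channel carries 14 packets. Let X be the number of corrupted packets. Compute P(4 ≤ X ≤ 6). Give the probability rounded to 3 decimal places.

0.002

X ~ Binomial(14, 0.04); P(4 ≤ X ≤ 6) = Σ C(14,k) p^k (1−p)^(14−k) over k:
  k=4: C(14,4)·0.04^4·0.96^10 = 0.00170
  k=5: C(14,5)·0.04^5·0.96^9 = 0.00014
  k=6: C(14,6)·0.04^6·0.96^8 = 0.00001
Total = 0.00185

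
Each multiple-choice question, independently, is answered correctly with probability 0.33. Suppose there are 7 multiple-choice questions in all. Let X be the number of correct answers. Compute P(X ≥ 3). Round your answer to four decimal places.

0.4217

X ~ Binomial(7, 0.33); P(X ≥ 3) = Σ C(7,k) p^k (1−p)^(7−k) over k:
  k=3: C(7,3)·0.33^3·0.67^4 = 0.253460
  k=4: C(7,4)·0.33^4·0.67^3 = 0.124838
  k=5: C(7,5)·0.33^5·0.67^2 = 0.036893
  k=6: C(7,6)·0.33^6·0.67^1 = 0.006057
  k=7: C(7,7)·0.33^7·0.67^0 = 0.000426
Total = 0.421674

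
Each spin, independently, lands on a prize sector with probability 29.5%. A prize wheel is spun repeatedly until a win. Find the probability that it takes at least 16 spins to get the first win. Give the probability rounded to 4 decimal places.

0.0053

Y = number of spins to the first success; geometric, p = 0.295.
P(Y > 15) = P(first 15 all fail) = (1−p)^15 = 0.005282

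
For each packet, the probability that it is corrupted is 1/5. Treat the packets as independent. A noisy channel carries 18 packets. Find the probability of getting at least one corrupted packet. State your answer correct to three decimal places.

P(at least one) = 1 − P(none) = 1 − (1 − 0.20)^18
= 1 − 0.01801 = 0.98199

0.982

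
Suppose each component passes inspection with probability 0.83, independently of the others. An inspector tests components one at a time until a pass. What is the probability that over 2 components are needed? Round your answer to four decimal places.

Y = number of components to the first success; geometric, p = 0.83.
P(Y > 2) = P(first 2 all fail) = (1−p)^2 = 0.028900

0.0289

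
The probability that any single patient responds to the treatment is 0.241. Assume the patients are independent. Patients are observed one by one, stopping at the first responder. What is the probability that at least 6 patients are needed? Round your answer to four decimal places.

0.2519

Y = number of patients to the first success; geometric, p = 0.241.
P(Y > 5) = P(first 5 all fail) = (1−p)^5 = 0.251889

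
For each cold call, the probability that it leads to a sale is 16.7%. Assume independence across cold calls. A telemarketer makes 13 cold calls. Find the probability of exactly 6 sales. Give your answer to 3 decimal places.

0.010

X ~ Binomial(n=13, p=0.167).
P(X=6) = C(13,6) · p^6 · (1−p)^7
= 1716 · 2.1692e-05 · 0.2783 = 0.01036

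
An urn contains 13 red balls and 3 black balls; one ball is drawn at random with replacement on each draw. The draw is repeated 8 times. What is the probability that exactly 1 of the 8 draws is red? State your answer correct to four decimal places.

X ~ Binomial(n=8, p=0.8125).
P(X=1) = C(8,1) · p^1 · (1−p)^7
= 8 · 0.8125 · 8.1472e-06 = 0.000053

0.0001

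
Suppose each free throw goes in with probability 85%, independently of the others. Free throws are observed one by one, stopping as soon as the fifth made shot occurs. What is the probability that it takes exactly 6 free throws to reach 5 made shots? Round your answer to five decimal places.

0.33278

Y = trial on which the fifth success occurs; negative binomial, r=5, p=0.85.
P(Y=6) = C(5,4) · p^5 · (1−p)^1
= 5 · 0.44371 · 0.15 = 0.3327790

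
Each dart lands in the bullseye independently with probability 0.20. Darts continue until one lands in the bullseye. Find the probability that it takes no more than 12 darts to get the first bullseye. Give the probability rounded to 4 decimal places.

Y = number of darts to the first success; geometric, p = 0.20.
P(Y ≤ 12) = 1 − (1−p)^12 = 1 − 0.068719 = 0.931281

0.9313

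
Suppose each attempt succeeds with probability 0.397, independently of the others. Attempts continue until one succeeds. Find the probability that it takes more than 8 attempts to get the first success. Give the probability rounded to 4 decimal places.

0.0175

Y = number of attempts to the first success; geometric, p = 0.397.
P(Y > 8) = P(first 8 all fail) = (1−p)^8 = 0.017480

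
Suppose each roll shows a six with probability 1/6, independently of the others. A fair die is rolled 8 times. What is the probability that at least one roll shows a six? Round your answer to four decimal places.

0.7674

P(at least one) = 1 − P(none) = 1 − (1 − 0.166667)^8
= 1 − 0.232568 = 0.767432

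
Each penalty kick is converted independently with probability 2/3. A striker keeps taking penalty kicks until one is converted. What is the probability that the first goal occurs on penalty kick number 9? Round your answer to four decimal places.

0.0001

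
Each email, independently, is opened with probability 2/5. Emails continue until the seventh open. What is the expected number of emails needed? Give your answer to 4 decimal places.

Y = total emails until the seventh success; negative binomial with r=7, p=0.40.
E[Y] = r / p = 7 / 0.40 = 17.500000

17.5000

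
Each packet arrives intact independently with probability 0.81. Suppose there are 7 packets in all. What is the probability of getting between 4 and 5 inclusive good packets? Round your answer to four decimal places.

0.3677

X ~ Binomial(7, 0.81); P(4 ≤ X ≤ 5) = Σ C(7,k) p^k (1−p)^(7−k) over k:
  k=4: C(7,4)·0.81^4·0.19^3 = 0.103340
  k=5: C(7,5)·0.81^5·0.19^2 = 0.264333
Total = 0.367673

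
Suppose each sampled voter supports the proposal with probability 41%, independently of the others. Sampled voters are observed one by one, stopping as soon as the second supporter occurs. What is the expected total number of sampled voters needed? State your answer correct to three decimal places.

4.878

Y = total sampled voters until the second success; negative binomial with r=2, p=0.41.
E[Y] = r / p = 2 / 0.41 = 4.87805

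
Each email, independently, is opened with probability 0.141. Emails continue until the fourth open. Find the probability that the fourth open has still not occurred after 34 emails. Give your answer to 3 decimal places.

0.274

Needing more than 34 emails ⇔ fewer than 4 successes in the first 34. With X ~ Binomial(34, 0.141), P(Y > 34) = P(X ≤ 3).
  k=0: C(34,0)·0.141^0·0.859^34 = 0.00570
  k=1: C(34,1)·0.141^1·0.859^33 = 0.03180
  k=2: C(34,2)·0.141^2·0.859^32 = 0.08614
  k=3: C(34,3)·0.141^3·0.859^31 = 0.15081
P(X ≤ 3) = 0.27445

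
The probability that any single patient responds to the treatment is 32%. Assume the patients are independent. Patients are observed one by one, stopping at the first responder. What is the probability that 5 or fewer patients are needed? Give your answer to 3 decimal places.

0.855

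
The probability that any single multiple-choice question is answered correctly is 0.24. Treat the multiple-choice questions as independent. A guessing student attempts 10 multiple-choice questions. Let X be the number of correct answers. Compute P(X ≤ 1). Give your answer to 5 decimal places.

X ~ Binomial(10, 0.24); P(X ≤ 1) = Σ C(10,k) p^k (1−p)^(10−k) over k:
  k=0: C(10,0)·0.24^0·0.76^10 = 0.0642889
  k=1: C(10,1)·0.24^1·0.76^9 = 0.2030175
Total = 0.2673064

0.26731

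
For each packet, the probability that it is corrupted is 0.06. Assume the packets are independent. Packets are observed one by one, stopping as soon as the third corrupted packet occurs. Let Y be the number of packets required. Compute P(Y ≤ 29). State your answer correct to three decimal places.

0.251

Finishing within 29 packets ⇔ at least 3 successes in the first 29. With X ~ Binomial(29, 0.06), P(Y ≤ 29) = 1 − P(X ≤ 2).
  k=0: C(29,0)·0.06^0·0.94^29 = 0.16623
  k=1: C(29,1)·0.06^1·0.94^28 = 0.30770
  k=2: C(29,2)·0.06^2·0.94^27 = 0.27497
1 − 0.74890 = 0.25110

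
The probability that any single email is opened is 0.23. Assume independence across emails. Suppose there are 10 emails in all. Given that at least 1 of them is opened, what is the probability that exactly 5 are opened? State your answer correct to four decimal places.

X ~ Binomial(10, 0.23). Want P(X=5 | X≥1) = P(X=5) / P(X≥1).
P(X=5) = C(10,5)·0.23^5·0.77^5 = 0.043903
P(X≥1) = 1 − 0.073267 = 0.926733
Ratio = 0.043903 / 0.926733 = 0.047374

0.0474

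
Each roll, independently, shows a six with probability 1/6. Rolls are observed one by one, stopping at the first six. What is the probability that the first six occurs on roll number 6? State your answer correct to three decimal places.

0.067

Geometric (trials to first success), p = 0.166667.
P(Y = 6) = (1−p)^5 · p = 0.40188 · 0.166667 = 0.06698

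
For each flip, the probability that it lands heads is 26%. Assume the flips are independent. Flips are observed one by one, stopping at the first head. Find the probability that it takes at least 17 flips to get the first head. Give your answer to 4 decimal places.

0.0081

Y = number of flips to the first success; geometric, p = 0.26.
P(Y > 16) = P(first 16 all fail) = (1−p)^16 = 0.008086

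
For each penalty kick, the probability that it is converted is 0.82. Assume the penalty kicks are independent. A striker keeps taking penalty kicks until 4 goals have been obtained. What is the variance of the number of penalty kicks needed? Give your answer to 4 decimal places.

1.0708

Y = total penalty kicks until the fourth success; negative binomial with r=4, p=0.82.
Var(Y) = r(1−p)/p² = 4·0.18 / 0.82² = 1.070791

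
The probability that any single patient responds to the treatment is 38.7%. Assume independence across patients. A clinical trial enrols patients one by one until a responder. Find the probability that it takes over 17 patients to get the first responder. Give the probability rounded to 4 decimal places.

Y = number of patients to the first success; geometric, p = 0.387.
P(Y > 17) = P(first 17 all fail) = (1−p)^17 = 0.000244

0.0002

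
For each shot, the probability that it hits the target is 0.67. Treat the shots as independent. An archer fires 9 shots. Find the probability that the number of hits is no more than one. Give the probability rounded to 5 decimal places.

0.00089

X ~ Binomial(9, 0.67); P(X ≤ 1) = Σ C(9,k) p^k (1−p)^(9−k) over k:
  k=0: C(9,0)·0.67^0·0.33^9 = 0.0000464
  k=1: C(9,1)·0.67^1·0.33^8 = 0.0008481
Total = 0.0008945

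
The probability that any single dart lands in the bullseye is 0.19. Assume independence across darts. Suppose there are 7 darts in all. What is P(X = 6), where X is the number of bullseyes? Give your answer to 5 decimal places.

0.00027

X ~ Binomial(n=7, p=0.19).
P(X=6) = C(7,6) · p^6 · (1−p)^1
= 7 · 4.7046e-05 · 0.81 = 0.0002668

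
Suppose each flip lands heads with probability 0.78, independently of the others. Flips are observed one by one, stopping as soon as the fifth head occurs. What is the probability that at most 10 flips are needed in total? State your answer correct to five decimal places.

0.98961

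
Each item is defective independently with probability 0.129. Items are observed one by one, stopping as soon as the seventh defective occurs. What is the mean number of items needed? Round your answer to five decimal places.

Y = total items until the seventh success; negative binomial with r=7, p=0.129.
E[Y] = r / p = 7 / 0.129 = 54.2635659

54.26357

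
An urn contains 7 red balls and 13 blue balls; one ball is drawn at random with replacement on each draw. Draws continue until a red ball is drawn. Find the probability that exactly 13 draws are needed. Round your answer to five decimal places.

0.00199

Geometric (trials to first success), p = 0.35.
P(Y = 13) = (1−p)^12 · p = 0.005688 · 0.35 = 0.0019908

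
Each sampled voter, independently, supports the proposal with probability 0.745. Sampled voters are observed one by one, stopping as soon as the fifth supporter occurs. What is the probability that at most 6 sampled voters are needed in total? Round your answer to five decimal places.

0.52211

Finishing within 6 sampled voters ⇔ at least 5 successes in the first 6. With X ~ Binomial(6, 0.745), P(Y ≤ 6) = 1 − P(X ≤ 4).
  k=0: C(6,0)·0.745^0·0.255^6 = 0.0002749
  k=1: C(6,1)·0.745^1·0.255^5 = 0.0048196
  k=2: C(6,2)·0.745^2·0.255^4 = 0.0352018
  k=3: C(6,3)·0.745^3·0.255^3 = 0.1371259
  k=4: C(6,4)·0.745^4·0.255^2 = 0.3004670
1 − 0.4778891 = 0.5221109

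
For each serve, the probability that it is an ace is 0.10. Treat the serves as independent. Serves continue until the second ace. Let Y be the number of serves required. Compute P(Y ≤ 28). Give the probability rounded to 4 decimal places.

Finishing within 28 serves ⇔ at least 2 successes in the first 28. With X ~ Binomial(28, 0.10), P(Y ≤ 28) = 1 − P(X ≤ 1).
  k=0: C(28,0)·0.10^0·0.90^28 = 0.052335
  k=1: C(28,1)·0.10^1·0.90^27 = 0.162819
1 − 0.215154 = 0.784846

0.7848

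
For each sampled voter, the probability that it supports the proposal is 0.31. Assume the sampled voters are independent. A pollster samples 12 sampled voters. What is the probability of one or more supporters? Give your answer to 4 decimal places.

P(at least one) = 1 − P(none) = 1 − (1 − 0.31)^12
= 1 − 0.011646 = 0.988354

0.9884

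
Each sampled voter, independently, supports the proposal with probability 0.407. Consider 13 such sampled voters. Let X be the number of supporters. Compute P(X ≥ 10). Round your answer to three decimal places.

X ~ Binomial(13, 0.407); P(X ≥ 10) = Σ C(13,k) p^k (1−p)^(13−k) over k:
  k=10: C(13,10)·0.407^10·0.593^3 = 0.00744
  k=11: C(13,11)·0.407^11·0.593^2 = 0.00139
  k=12: C(13,12)·0.407^12·0.593^1 = 0.00016
  k=13: C(13,13)·0.407^13·0.593^0 = 0.00001
Total = 0.00900

0.009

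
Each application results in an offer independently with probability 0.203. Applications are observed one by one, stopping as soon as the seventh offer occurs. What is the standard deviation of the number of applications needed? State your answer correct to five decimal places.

Y = total applications until the seventh success; negative binomial with r=7, p=0.203.
SD(Y) = √[r(1−p)/p²] = √(135.3830474) = 11.6354221

11.63542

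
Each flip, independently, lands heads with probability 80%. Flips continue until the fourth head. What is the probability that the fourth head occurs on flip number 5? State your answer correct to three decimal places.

Y = trial on which the fourth success occurs; negative binomial, r=4, p=0.80.
P(Y=5) = C(4,3) · p^4 · (1−p)^1
= 4 · 0.4096 · 0.2 = 0.32768

0.328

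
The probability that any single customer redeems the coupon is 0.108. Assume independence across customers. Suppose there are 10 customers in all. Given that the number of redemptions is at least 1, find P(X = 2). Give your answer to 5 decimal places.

X ~ Binomial(10, 0.108). Want P(X=2 | X≥1) = P(X=2) / P(X≥1).
P(X=2) = C(10,2)·0.108^2·0.892^8 = 0.2103676
P(X≥1) = 1 − 0.3188956 = 0.6811044
Ratio = 0.2103676 / 0.6811044 = 0.3088625

0.30886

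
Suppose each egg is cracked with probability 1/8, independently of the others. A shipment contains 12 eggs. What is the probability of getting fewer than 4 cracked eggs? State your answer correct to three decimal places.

X ~ Binomial(12, 0.125); P(X ≤ 3) = Σ C(12,k) p^k (1−p)^(12−k) over k:
  k=0: C(12,0)·0.125^0·0.875^12 = 0.20142
  k=1: C(12,1)·0.125^1·0.875^11 = 0.34529
  k=2: C(12,2)·0.125^2·0.875^10 = 0.27130
  k=3: C(12,3)·0.125^3·0.875^9 = 0.12919
Total = 0.94719

0.947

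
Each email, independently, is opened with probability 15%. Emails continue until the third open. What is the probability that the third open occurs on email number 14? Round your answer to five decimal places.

0.04405

Y = trial on which the third success occurs; negative binomial, r=3, p=0.15.
P(Y=14) = C(13,2) · p^3 · (1−p)^11
= 78 · 0.003375 · 0.16734 = 0.0440531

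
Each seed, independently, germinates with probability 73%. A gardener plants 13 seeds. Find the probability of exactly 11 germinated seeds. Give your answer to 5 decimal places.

0.17839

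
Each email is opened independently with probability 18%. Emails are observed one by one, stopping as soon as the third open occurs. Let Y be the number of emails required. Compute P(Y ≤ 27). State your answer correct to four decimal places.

Finishing within 27 emails ⇔ at least 3 successes in the first 27. With X ~ Binomial(27, 0.18), P(Y ≤ 27) = 1 − P(X ≤ 2).
  k=0: C(27,0)·0.18^0·0.82^27 = 0.004709
  k=1: C(27,1)·0.18^1·0.82^26 = 0.027912
  k=2: C(27,2)·0.18^2·0.82^25 = 0.079652
1 − 0.112274 = 0.887726

0.8877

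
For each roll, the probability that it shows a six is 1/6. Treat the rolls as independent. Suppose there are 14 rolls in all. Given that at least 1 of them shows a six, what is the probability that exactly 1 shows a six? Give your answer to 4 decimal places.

0.2365

X ~ Binomial(14, 0.166667). Want P(X=1 | X≥1) = P(X=1) / P(X≥1).
P(X=1) = C(14,1)·0.166667^1·0.833333^13 = 0.218082
P(X≥1) = 1 − 0.077887 = 0.922113
Ratio = 0.218082 / 0.922113 = 0.236503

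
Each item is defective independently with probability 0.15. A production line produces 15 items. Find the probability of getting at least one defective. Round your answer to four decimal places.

P(at least one) = 1 − P(none) = 1 − (1 − 0.15)^15
= 1 − 0.087354 = 0.912646

0.9126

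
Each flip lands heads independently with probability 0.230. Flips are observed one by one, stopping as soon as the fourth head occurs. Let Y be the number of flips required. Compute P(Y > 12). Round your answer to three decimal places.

Needing more than 12 flips ⇔ fewer than 4 successes in the first 12. With X ~ Binomial(12, 0.23), P(Y > 12) = P(X ≤ 3).
  k=0: C(12,0)·0.23^0·0.77^12 = 0.04344
  k=1: C(12,1)·0.23^1·0.77^11 = 0.15571
  k=2: C(12,2)·0.23^2·0.77^10 = 0.25580
  k=3: C(12,3)·0.23^3·0.77^9 = 0.25470
P(X ≤ 3) = 0.70965

0.710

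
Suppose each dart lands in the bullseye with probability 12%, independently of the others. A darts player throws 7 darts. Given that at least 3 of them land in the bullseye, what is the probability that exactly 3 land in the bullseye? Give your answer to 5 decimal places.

X ~ Binomial(7, 0.12). Want P(X=3 | X≥3) = P(X=3) / P(X≥3).
P(X=3) = C(7,3)·0.12^3·0.88^4 = 0.0362696
P(X≥3) = 1 − 0.4086756 − 0.3900994 − 0.1595861 = 0.0416388
Ratio = 0.0362696 / 0.0416388 = 0.8710516

0.87105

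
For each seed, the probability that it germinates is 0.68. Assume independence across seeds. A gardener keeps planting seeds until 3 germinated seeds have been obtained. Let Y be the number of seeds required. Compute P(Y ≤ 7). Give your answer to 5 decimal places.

Finishing within 7 seeds ⇔ at least 3 successes in the first 7. With X ~ Binomial(7, 0.68), P(Y ≤ 7) = 1 − P(X ≤ 2).
  k=0: C(7,0)·0.68^0·0.32^7 = 0.0003436
  k=1: C(7,1)·0.68^1·0.32^6 = 0.0051110
  k=2: C(7,2)·0.68^2·0.32^5 = 0.0325827
1 − 0.0380373 = 0.9619627

0.96196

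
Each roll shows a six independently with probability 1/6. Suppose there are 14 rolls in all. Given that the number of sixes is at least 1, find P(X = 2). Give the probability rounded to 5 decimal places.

0.30745

X ~ Binomial(14, 0.166667). Want P(X=2 | X≥1) = P(X=2) / P(X≥1).
P(X=2) = C(14,2)·0.166667^2·0.833333^12 = 0.2835071
P(X≥1) = 1 − 0.0778866 = 0.9221134
Ratio = 0.2835071 / 0.9221134 = 0.3074536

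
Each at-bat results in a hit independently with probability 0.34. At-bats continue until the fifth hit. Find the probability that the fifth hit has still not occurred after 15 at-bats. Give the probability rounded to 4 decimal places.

0.3829

Needing more than 15 at-bats ⇔ fewer than 5 successes in the first 15. With X ~ Binomial(15, 0.34), P(Y > 15) = P(X ≤ 4).
  k=0: C(15,0)·0.34^0·0.66^15 = 0.001964
  k=1: C(15,1)·0.34^1·0.66^14 = 0.015177
  k=2: C(15,2)·0.34^2·0.66^13 = 0.054729
  k=3: C(15,3)·0.34^3·0.66^12 = 0.122173
  k=4: C(15,4)·0.34^4·0.66^11 = 0.188813
P(X ≤ 4) = 0.382856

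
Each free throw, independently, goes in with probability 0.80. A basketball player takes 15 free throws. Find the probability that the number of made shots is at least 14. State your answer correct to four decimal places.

0.1671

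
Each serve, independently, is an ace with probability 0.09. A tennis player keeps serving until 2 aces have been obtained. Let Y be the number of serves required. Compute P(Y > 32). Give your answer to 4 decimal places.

0.2037

Needing more than 32 serves ⇔ fewer than 2 successes in the first 32. With X ~ Binomial(32, 0.09), P(Y > 32) = P(X ≤ 1).
  k=0: C(32,0)·0.09^0·0.91^32 = 0.048902
  k=1: C(32,1)·0.09^1·0.91^31 = 0.154766
P(X ≤ 1) = 0.203668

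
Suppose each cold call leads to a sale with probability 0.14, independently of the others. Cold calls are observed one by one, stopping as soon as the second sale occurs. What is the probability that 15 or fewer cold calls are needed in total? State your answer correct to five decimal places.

0.64168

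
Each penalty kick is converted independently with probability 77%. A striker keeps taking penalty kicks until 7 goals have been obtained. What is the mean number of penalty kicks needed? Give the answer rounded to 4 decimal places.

9.0909

Y = total penalty kicks until the seventh success; negative binomial with r=7, p=0.77.
E[Y] = r / p = 7 / 0.77 = 9.090909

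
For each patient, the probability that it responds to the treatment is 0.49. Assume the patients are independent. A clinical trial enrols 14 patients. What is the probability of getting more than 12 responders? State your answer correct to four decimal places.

0.0007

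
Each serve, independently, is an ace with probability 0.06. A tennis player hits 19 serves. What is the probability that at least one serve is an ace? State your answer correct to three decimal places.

0.691

P(at least one) = 1 − P(none) = 1 − (1 − 0.06)^19
= 1 − 0.30862 = 0.69138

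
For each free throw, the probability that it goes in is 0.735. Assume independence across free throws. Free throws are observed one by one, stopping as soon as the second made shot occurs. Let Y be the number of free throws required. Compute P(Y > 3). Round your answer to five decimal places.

0.17346

Needing more than 3 free throws ⇔ fewer than 2 successes in the first 3. With X ~ Binomial(3, 0.735), P(Y > 3) = P(X ≤ 1).
  k=0: C(3,0)·0.735^0·0.265^3 = 0.0186096
  k=1: C(3,1)·0.735^1·0.265^2 = 0.1548461
P(X ≤ 1) = 0.1734557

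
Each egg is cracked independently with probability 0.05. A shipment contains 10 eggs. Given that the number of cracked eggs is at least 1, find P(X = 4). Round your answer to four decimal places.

0.0024

X ~ Binomial(10, 0.05). Want P(X=4 | X≥1) = P(X=4) / P(X≥1).
P(X=4) = C(10,4)·0.05^4·0.95^6 = 0.000965
P(X≥1) = 1 − 0.598737 = 0.401263
Ratio = 0.000965 / 0.401263 = 0.002404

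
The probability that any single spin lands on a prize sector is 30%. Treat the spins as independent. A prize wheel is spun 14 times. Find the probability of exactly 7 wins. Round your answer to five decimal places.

X ~ Binomial(n=14, p=0.30).
P(X=7) = C(14,7) · p^7 · (1−p)^7
= 3432 · 0.0002187 · 0.082354 = 0.0618134

0.06181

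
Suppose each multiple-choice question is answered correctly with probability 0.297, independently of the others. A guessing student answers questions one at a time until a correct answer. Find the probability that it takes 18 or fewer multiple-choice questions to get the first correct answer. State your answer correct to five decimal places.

Y = number of multiple-choice questions to the first success; geometric, p = 0.297.
P(Y ≤ 18) = 1 − (1−p)^18 = 1 − 0.0017587 = 0.9982413

0.99824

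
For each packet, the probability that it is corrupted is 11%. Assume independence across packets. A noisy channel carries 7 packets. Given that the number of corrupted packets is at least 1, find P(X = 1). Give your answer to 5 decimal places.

X ~ Binomial(7, 0.11). Want P(X=1 | X≥1) = P(X=1) / P(X≥1).
P(X=1) = C(7,1)·0.11^1·0.89^6 = 0.3826756
P(X≥1) = 1 − 0.4423133 = 0.5576867
Ratio = 0.3826756 / 0.5576867 = 0.6861839

0.68618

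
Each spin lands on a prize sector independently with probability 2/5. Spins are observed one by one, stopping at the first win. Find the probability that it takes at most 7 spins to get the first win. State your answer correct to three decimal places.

Y = number of spins to the first success; geometric, p = 0.40.
P(Y ≤ 7) = 1 − (1−p)^7 = 1 − 0.02799 = 0.97201

0.972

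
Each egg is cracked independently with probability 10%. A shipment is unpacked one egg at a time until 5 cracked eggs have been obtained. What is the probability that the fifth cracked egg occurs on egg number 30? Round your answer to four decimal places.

Y = trial on which the fifth success occurs; negative binomial, r=5, p=0.10.
P(Y=30) = C(29,4) · p^5 · (1−p)^25
= 23751 · 1e-05 · 0.07179 = 0.017051

0.0171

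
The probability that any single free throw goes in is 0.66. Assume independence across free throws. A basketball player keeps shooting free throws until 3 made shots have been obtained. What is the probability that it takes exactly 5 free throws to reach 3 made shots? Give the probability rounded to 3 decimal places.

Y = trial on which the third success occurs; negative binomial, r=3, p=0.66.
P(Y=5) = C(4,2) · p^3 · (1−p)^2
= 6 · 0.2875 · 0.1156 = 0.19941

0.199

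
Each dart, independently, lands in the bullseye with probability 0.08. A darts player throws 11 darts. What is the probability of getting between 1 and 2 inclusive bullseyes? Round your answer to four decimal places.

X ~ Binomial(11, 0.08); P(1 ≤ X ≤ 2) = Σ C(11,k) p^k (1−p)^(11−k) over k:
  k=1: C(11,1)·0.08^1·0.92^10 = 0.382262
  k=2: C(11,2)·0.08^2·0.92^9 = 0.166201
Total = 0.548463

0.5485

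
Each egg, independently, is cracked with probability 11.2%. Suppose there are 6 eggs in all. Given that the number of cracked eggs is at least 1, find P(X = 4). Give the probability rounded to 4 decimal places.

0.0037

X ~ Binomial(6, 0.112). Want P(X=4 | X≥1) = P(X=4) / P(X≥1).
P(X=4) = C(6,4)·0.112^4·0.888^2 = 0.001861
P(X≥1) = 1 − 0.490318 = 0.509682
Ratio = 0.001861 / 0.509682 = 0.003652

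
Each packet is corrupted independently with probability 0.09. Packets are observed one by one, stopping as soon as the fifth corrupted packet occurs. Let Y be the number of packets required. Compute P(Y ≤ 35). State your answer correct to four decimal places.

Finishing within 35 packets ⇔ at least 5 successes in the first 35. With X ~ Binomial(35, 0.09), P(Y ≤ 35) = 1 − P(X ≤ 4).
  k=0: C(35,0)·0.09^0·0.91^35 = 0.036851
  k=1: C(35,1)·0.09^1·0.91^34 = 0.127561
  k=2: C(35,2)·0.09^2·0.91^33 = 0.214471
  k=3: C(35,3)·0.09^3·0.91^32 = 0.233325
  k=4: C(35,4)·0.09^4·0.91^31 = 0.184609
1 − 0.796817 = 0.203183

0.2032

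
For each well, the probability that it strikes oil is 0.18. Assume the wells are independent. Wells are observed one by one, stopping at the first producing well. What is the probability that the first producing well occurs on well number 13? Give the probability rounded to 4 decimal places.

0.0166

Geometric (trials to first success), p = 0.18.
P(Y = 13) = (1−p)^12 · p = 0.09242 · 0.18 = 0.016636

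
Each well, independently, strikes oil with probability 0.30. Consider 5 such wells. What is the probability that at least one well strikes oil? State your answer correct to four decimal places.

0.8319

P(at least one) = 1 − P(none) = 1 − (1 − 0.30)^5
= 1 − 0.168070 = 0.831930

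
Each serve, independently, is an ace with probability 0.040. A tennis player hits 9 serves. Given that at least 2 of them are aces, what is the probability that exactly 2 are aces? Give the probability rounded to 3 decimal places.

X ~ Binomial(9, 0.04). Want P(X=2 | X≥2) = P(X=2) / P(X≥2).
P(X=2) = C(9,2)·0.04^2·0.96^7 = 0.04328
P(X≥2) = 1 − 0.69253 − 0.25970 = 0.04777
Ratio = 0.04328 / 0.04777 = 0.90616

0.906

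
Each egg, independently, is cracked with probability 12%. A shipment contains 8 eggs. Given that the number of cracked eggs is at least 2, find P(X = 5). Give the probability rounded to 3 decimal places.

0.004

X ~ Binomial(8, 0.12). Want P(X=5 | X≥2) = P(X=5) / P(X≥2).
P(X=5) = C(8,5)·0.12^5·0.88^3 = 0.00095
P(X≥2) = 1 − 0.35963 − 0.39233 = 0.24804
Ratio = 0.00095 / 0.24804 = 0.00383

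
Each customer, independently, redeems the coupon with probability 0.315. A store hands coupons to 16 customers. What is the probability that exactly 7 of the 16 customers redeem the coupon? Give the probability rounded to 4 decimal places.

0.1169

X ~ Binomial(n=16, p=0.315).
P(X=7) = C(16,7) · p^7 · (1−p)^9
= 11440 · 0.00030773 · 0.033206 = 0.116900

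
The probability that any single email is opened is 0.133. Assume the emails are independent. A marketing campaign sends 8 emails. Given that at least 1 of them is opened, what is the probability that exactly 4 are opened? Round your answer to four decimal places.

X ~ Binomial(8, 0.133). Want P(X=4 | X≥1) = P(X=4) / P(X≥1).
P(X=4) = C(8,4)·0.133^4·0.867^4 = 0.012376
P(X≥1) = 1 − 0.319266 = 0.680734
Ratio = 0.012376 / 0.680734 = 0.018180

0.0182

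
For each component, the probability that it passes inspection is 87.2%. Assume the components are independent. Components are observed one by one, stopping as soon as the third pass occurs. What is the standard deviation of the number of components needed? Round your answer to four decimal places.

Y = total components until the third success; negative binomial with r=3, p=0.872.
SD(Y) = √[r(1−p)/p²] = √(0.505008) = 0.710639

0.7106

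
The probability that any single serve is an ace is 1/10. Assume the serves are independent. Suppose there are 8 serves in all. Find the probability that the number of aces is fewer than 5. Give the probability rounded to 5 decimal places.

0.99957

X ~ Binomial(8, 0.10); P(X ≤ 4) = Σ C(8,k) p^k (1−p)^(8−k) over k:
  k=0: C(8,0)·0.10^0·0.90^8 = 0.4304672
  k=1: C(8,1)·0.10^1·0.90^7 = 0.3826375
  k=2: C(8,2)·0.10^2·0.90^6 = 0.1488035
  k=3: C(8,3)·0.10^3·0.90^5 = 0.0330674
  k=4: C(8,4)·0.10^4·0.90^4 = 0.0045927
Total = 0.9995683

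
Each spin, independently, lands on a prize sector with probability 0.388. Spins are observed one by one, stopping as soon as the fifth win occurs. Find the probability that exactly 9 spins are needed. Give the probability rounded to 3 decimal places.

Y = trial on which the fifth success occurs; negative binomial, r=5, p=0.388.
P(Y=9) = C(8,4) · p^5 · (1−p)^4
= 70 · 0.0087934 · 0.14028 = 0.08635

0.086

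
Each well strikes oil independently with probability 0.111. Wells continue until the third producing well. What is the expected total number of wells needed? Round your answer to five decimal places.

Y = total wells until the third success; negative binomial with r=3, p=0.111.
E[Y] = r / p = 3 / 0.111 = 27.0270270

27.02703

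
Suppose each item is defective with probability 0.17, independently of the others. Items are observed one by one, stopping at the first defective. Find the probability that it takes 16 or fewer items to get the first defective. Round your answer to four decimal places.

0.9493

Y = number of items to the first success; geometric, p = 0.17.
P(Y ≤ 16) = 1 − (1−p)^16 = 1 − 0.050728 = 0.949272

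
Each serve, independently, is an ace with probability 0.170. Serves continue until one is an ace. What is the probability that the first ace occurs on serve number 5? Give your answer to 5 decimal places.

Geometric (trials to first success), p = 0.17.
P(Y = 5) = (1−p)^4 · p = 0.47458 · 0.17 = 0.0806791

0.08068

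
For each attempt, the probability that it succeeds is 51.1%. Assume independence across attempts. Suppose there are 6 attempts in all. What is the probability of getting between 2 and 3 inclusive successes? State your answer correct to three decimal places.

0.536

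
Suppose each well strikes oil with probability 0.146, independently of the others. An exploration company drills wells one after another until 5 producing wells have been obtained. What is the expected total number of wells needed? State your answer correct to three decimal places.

Y = total wells until the fifth success; negative binomial with r=5, p=0.146.
E[Y] = r / p = 5 / 0.146 = 34.24658

34.247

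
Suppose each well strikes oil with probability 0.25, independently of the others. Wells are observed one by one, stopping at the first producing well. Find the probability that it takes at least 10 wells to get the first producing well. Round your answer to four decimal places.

0.0751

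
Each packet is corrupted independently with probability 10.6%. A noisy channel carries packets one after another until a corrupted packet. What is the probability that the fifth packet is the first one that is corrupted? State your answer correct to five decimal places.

0.06771

Geometric (trials to first success), p = 0.106.
P(Y = 5) = (1−p)^4 · p = 0.63878 · 0.106 = 0.0677105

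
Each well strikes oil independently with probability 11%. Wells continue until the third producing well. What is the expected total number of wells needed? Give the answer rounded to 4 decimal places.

27.2727

Y = total wells until the third success; negative binomial with r=3, p=0.11.
E[Y] = r / p = 3 / 0.11 = 27.272727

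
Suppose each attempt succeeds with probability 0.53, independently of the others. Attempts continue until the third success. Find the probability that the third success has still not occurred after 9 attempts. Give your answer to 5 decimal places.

0.06371

Needing more than 9 attempts ⇔ fewer than 3 successes in the first 9. With X ~ Binomial(9, 0.53), P(Y > 9) = P(X ≤ 2).
  k=0: C(9,0)·0.53^0·0.47^9 = 0.0011191
  k=1: C(9,1)·0.53^1·0.47^8 = 0.0113580
  k=2: C(9,2)·0.53^2·0.47^7 = 0.0512318
P(X ≤ 2) = 0.0637089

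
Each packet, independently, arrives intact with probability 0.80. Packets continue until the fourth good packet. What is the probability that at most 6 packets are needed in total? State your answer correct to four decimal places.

0.9011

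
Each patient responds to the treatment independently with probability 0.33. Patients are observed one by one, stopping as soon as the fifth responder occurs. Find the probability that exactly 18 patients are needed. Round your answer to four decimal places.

0.0511

Y = trial on which the fifth success occurs; negative binomial, r=5, p=0.33.
P(Y=18) = C(17,4) · p^5 · (1−p)^13
= 2380 · 0.0039135 · 0.0054824 = 0.051065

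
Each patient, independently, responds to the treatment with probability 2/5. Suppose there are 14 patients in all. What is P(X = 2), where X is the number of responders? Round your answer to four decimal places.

0.0317

X ~ Binomial(n=14, p=0.40).
P(X=2) = C(14,2) · p^2 · (1−p)^12
= 91 · 0.16 · 0.0021768 = 0.031694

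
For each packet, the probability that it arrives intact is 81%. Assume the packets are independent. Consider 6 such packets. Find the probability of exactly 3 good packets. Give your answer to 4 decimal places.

X ~ Binomial(n=6, p=0.81).
P(X=3) = C(6,3) · p^3 · (1−p)^3
= 20 · 0.53144 · 0.006859 = 0.072903

0.0729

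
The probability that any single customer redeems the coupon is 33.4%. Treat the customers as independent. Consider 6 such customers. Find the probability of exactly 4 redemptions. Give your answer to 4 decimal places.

0.0828

X ~ Binomial(n=6, p=0.334).
P(X=4) = C(6,4) · p^4 · (1−p)^2
= 15 · 0.012445 · 0.44356 = 0.082799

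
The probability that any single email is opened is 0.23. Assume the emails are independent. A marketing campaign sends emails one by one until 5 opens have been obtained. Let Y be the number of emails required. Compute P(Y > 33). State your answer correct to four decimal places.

0.0950

Needing more than 33 emails ⇔ fewer than 5 successes in the first 33. With X ~ Binomial(33, 0.23), P(Y > 33) = P(X ≤ 4).
  k=0: C(33,0)·0.23^0·0.77^33 = 0.000180
  k=1: C(33,1)·0.23^1·0.77^32 = 0.001770
  k=2: C(33,2)·0.23^2·0.77^31 = 0.008459
  k=3: C(33,3)·0.23^3·0.77^30 = 0.026108
  k=4: C(33,4)·0.23^4·0.77^29 = 0.058490
P(X ≤ 4) = 0.095006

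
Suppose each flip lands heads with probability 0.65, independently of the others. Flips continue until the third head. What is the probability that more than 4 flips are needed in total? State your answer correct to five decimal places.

0.43702

Needing more than 4 flips ⇔ fewer than 3 successes in the first 4. With X ~ Binomial(4, 0.65), P(Y > 4) = P(X ≤ 2).
  k=0: C(4,0)·0.65^0·0.35^4 = 0.0150063
  k=1: C(4,1)·0.65^1·0.35^3 = 0.1114750
  k=2: C(4,2)·0.65^2·0.35^2 = 0.3105375
P(X ≤ 2) = 0.4370188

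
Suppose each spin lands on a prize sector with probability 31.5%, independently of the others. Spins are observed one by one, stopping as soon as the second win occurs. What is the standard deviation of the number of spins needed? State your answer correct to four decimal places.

Y = total spins until the second success; negative binomial with r=2, p=0.315.
SD(Y) = √[r(1−p)/p²] = √(13.807004) = 3.715778

3.7158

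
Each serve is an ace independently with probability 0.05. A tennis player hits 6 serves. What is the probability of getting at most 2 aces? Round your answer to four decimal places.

0.9978

X ~ Binomial(6, 0.05); P(X ≤ 2) = Σ C(6,k) p^k (1−p)^(6−k) over k:
  k=0: C(6,0)·0.05^0·0.95^6 = 0.735092
  k=1: C(6,1)·0.05^1·0.95^5 = 0.232134
  k=2: C(6,2)·0.05^2·0.95^4 = 0.030544
Total = 0.997770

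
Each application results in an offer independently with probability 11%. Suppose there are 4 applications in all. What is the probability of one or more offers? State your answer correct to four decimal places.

0.3726

P(at least one) = 1 − P(none) = 1 − (1 − 0.11)^4
= 1 − 0.627422 = 0.372578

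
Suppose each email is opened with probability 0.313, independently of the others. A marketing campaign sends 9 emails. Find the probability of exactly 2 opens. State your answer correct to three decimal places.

0.255

X ~ Binomial(n=9, p=0.313).
P(X=2) = C(9,2) · p^2 · (1−p)^7
= 36 · 0.097969 · 0.072227 = 0.25473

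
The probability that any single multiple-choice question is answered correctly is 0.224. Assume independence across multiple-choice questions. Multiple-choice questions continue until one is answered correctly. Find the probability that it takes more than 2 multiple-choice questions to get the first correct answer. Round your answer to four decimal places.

0.6022

Y = number of multiple-choice questions to the first success; geometric, p = 0.224.
P(Y > 2) = P(first 2 all fail) = (1−p)^2 = 0.602176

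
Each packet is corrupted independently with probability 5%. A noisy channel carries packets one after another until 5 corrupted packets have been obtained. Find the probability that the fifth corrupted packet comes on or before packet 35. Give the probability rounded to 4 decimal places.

0.0290

Finishing within 35 packets ⇔ at least 5 successes in the first 35. With X ~ Binomial(35, 0.05), P(Y ≤ 35) = 1 − P(X ≤ 4).
  k=0: C(35,0)·0.05^0·0.95^35 = 0.166083
  k=1: C(35,1)·0.05^1·0.95^34 = 0.305943
  k=2: C(35,2)·0.05^2·0.95^33 = 0.273739
  k=3: C(35,3)·0.05^3·0.95^32 = 0.158480
  k=4: C(35,4)·0.05^4·0.95^31 = 0.066729
1 − 0.970974 = 0.029026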